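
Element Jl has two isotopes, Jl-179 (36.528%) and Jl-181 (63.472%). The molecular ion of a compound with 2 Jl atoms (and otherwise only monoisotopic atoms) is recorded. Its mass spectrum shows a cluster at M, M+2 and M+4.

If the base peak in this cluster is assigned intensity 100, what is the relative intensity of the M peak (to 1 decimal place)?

(0.36528 + 0.63472)^2 gives M 0.1334, M+2 0.4637, M+4 0.4029; the largest is M+2.
P(M+2) = C(2,1) × 0.36528^1 × 0.63472^1 = 2 × 0.36528 × 0.63472 = 0.463701 (base)
P(M) = C(2,0) × 0.36528^2 × 0.63472^0 = 1 × 0.13342948 × 1.0000 = 0.133429
Relative intensity = 0.133429 / 0.463701 × 100 = 28.8

28.8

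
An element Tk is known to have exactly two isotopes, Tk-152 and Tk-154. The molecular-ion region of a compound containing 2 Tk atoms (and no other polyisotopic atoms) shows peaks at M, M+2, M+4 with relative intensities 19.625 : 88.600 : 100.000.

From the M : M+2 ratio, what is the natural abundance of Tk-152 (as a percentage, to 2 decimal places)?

Write p for the Tk-152 fraction. I(M+2)/I(M) = [C(2,1)·p^1·(1−p)] / p^2 = 2·(1−p)/p = 88.600/19.625 = 4.5146
(1−p)/p = 4.5146/2 = 2.2573  ⇒  p = 1/(1 + 2.2573) = 0.3070
Tk-152: 30.70%, Tk-154: 69.30%.

30.70%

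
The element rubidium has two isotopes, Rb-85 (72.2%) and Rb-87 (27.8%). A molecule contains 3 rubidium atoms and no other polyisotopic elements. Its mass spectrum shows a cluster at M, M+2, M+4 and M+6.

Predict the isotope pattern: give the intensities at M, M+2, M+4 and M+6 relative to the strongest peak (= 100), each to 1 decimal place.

86.6 : 100.0 : 38.5 : 4.9

Expanding (0.722 + 0.278)^3:
P(M) = 0.722^3 = 0.376367
P(M+2) = 3 × 0.722^2 × 0.278^1 = 0.434751
P(M+4) = 3 × 0.722^1 × 0.278^2 = 0.167397
P(M+6) = 0.278^3 = 0.021485
The M+2 peak is largest (0.434751); scaling to 100 gives 86.6 : 100.0 : 38.5 : 4.9.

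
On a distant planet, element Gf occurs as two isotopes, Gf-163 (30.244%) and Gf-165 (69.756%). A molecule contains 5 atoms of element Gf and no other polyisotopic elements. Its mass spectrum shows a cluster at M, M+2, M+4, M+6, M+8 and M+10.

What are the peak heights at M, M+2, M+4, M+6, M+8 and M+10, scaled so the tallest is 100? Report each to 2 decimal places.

0.71 : 8.15 : 37.60 : 86.71 : 100.00 : 46.13

The 5 Gf atoms are independent, so intensities follow the terms of (0.30244 + 0.69756)^5.
P(M) = 0.30244^5 = 0.002530
P(M+2) = 5 × 0.30244^4 × 0.69756^1 = 0.029182
P(M+4) = 10 × 0.30244^3 × 0.69756^2 = 0.134611
P(M+6) = 10 × 0.30244^2 × 0.69756^3 = 0.310473
P(M+8) = 5 × 0.30244^1 × 0.69756^4 = 0.358043
P(M+10) = 0.69756^5 = 0.165161
The M+8 peak is largest (0.358043); scaling to 100 gives 0.71 : 8.15 : 37.60 : 86.71 : 100.00 : 46.13.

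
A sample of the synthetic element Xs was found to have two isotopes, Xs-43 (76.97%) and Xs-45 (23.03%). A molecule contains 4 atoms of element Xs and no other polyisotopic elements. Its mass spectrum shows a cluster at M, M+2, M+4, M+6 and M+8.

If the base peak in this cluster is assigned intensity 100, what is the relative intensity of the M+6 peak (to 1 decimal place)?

9.0

(0.7697 + 0.2303)^4 gives M 0.3510, M+2 0.4201, M+4 0.1885, M+6 0.0376, M+8 0.0028; the largest is M+2.
P(M+2) = C(4,1) × 0.7697^3 × 0.2303^1 = 4 × 0.4559996 × 0.2303 = 0.420067 (base)
P(M+6) = C(4,3) × 0.7697^1 × 0.2303^3 = 4 × 0.7697 × 0.01221467 = 0.037607
Relative intensity = 0.037607 / 0.420067 × 100 = 9.0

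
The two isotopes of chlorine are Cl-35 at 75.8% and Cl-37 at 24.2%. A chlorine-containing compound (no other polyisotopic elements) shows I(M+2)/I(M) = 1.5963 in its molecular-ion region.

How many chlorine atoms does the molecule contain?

5

With n Cl atoms, P(M+2)/P(M) = C(n,1)·p^(n−1)q / p^n = n·q/p = n · 0.242/0.758.
n = 1.5963 × 0.758/0.242 = 5.00 ≈ 5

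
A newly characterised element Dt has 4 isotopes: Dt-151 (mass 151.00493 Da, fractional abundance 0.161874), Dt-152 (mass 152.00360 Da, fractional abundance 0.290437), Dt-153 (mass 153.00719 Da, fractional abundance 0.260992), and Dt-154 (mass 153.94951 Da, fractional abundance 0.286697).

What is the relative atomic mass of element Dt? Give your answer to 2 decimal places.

152.66 Da

The abundance-weighted mean is 0.161874 × 151.00493 + 0.290437 × 152.00360 + 0.260992 × 153.00719 + 0.286697 × 153.94951
= 24.443772 + 44.147470 + 39.933653 + 44.136863 = 152.661758 Da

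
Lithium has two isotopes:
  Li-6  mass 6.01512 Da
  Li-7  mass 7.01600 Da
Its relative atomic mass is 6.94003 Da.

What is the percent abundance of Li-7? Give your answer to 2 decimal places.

Writing the weighted mean with unknown fraction x of Li-6:
6.01512·x + 7.01600·(1 − x) = 6.94003
(6.01512 − 7.01600)·x = 6.94003 − 7.01600
x = -0.07597 / -1.00088 = 0.07590 → 7.59% Li-6, 92.41% Li-7.

92.41%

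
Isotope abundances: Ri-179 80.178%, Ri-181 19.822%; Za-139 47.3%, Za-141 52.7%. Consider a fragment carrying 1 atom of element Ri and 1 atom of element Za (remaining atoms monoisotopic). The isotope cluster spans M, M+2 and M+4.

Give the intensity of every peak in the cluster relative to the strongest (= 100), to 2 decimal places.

73.45 : 100.00 : 20.23

Element Ri pattern (n=1): 0.80178 : 0.19822
Element Za pattern (n=1): 0.4730 : 0.5270
Convolve the two distributions (both contribute in 2-u steps):
  M: 0.80178×0.4730 = 0.379242
  M+2: 0.80178×0.5270 + 0.19822×0.4730 = 0.516296
  M+4: 0.19822×0.5270 = 0.104462
Scale to base peak (0.516296) = 100: 73.45 : 100.00 : 20.23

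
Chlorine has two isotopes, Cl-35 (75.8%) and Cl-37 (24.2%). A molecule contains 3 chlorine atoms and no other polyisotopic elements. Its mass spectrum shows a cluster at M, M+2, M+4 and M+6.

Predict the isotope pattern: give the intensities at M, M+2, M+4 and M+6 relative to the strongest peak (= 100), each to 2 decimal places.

100.00 : 95.78 : 30.58 : 3.25

Each Cl atom is independently Cl-35 (p = 0.758) or Cl-37 (q = 0.242); the cluster is the binomial expansion (p + q)^3.
P(M) = 0.758^3 = 0.435520
P(M+2) = 3 × 0.758^2 × 0.242^1 = 0.417133
P(M+4) = 3 × 0.758^1 × 0.242^2 = 0.133175
P(M+6) = 0.242^3 = 0.014172
The M peak is largest (0.435520); scaling to 100 gives 100.00 : 95.78 : 30.58 : 3.25.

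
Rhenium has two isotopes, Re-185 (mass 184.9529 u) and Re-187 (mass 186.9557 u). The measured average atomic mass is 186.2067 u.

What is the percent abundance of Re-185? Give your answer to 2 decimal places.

37.40%

With x = fraction of Re-185 (so Re-187 is 1 − x):
184.9529·x + 186.9557·(1 − x) = 186.2067
(184.9529 − 186.9557)·x = 186.2067 − 186.9557
x = -0.7490 / -2.0028 = 0.37398 → 37.40% Re-185, 62.60% Re-187.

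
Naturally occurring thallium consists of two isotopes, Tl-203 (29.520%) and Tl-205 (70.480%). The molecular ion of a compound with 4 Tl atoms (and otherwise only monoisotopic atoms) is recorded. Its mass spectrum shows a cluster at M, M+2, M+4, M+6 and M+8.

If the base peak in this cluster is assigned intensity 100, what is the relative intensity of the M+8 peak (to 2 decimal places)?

Binomial terms of (0.29520 + 0.70480)^4: M 0.0076, M+2 0.0725, M+4 0.2597, M+6 0.4134, M+8 0.2468 → M+6 is the base peak.
P(M+6) = C(4,3) × 0.29520^1 × 0.70480^3 = 4 × 0.2952 × 0.35010449 = 0.413403 (base)
P(M+8) = C(4,4) × 0.29520^0 × 0.70480^4 = 1 × 1.0000 × 0.24675365 = 0.246754
Relative intensity = 0.246754 / 0.413403 × 100 = 59.69

59.69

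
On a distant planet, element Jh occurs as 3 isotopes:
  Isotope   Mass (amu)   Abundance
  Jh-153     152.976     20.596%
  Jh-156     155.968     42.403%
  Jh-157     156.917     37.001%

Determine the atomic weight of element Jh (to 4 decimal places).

Ar = Σ fᵢ·mᵢ = 0.20596 × 152.976 + 0.42403 × 155.968 + 0.37001 × 156.917
= 31.50694 + 66.13511 + 58.06086 = 155.70291 amu

155.7029 amu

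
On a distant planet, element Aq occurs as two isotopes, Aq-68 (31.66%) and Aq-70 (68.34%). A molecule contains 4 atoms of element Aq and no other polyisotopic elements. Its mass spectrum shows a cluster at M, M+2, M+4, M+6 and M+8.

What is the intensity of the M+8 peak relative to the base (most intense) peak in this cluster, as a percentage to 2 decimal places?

53.96%

Term probabilities: M 0.0100, M+2 0.0867, M+4 0.2809, M+6 0.4042, M+8 0.2181. Base peak = M+6.
P(M+6) = C(4,3) × 0.3166^1 × 0.6834^3 = 4 × 0.3166 × 0.3191721 = 0.404200 (base)
P(M+8) = C(4,4) × 0.3166^0 × 0.6834^4 = 1 × 1.0000 × 0.21812221 = 0.218122
Relative intensity = 0.218122 / 0.404200 × 100 = 53.96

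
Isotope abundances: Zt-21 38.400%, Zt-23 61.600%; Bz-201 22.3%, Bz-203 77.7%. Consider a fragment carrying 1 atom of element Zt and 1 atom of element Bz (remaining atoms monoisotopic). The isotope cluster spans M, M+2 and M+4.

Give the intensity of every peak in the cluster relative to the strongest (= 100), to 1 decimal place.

Element Zt pattern (n=1): 0.3840 : 0.6160
Element Bz pattern (n=1): 0.2230 : 0.7770
Convolve the two distributions (both contribute in 2-u steps):
  M: 0.3840×0.2230 = 0.085632
  M+2: 0.3840×0.7770 + 0.6160×0.2230 = 0.435736
  M+4: 0.6160×0.7770 = 0.478632
Scale to base peak (0.478632) = 100: 17.9 : 91.0 : 100.0

17.9 : 91.0 : 100.0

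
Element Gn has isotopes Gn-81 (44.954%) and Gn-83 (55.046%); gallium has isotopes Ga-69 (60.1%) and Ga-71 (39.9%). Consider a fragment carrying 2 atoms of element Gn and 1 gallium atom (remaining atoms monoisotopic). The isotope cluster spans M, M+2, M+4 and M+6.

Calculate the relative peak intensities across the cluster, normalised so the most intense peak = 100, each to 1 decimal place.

Element Gn pattern (n=2): 0.20208621 : 0.49490758 : 0.30300621
Gallium pattern (n=1): 0.6010 : 0.3990
Convolve the two distributions (both contribute in 2-u steps):
  M: 0.20208621×0.6010 = 0.121454
  M+2: 0.20208621×0.3990 + 0.49490758×0.6010 = 0.378072
  M+4: 0.49490758×0.3990 + 0.30300621×0.6010 = 0.379575
  M+6: 0.30300621×0.3990 = 0.120899
Scale to base peak (0.379575) = 100: 32.0 : 99.6 : 100.0 : 31.9

32.0 : 99.6 : 100.0 : 31.9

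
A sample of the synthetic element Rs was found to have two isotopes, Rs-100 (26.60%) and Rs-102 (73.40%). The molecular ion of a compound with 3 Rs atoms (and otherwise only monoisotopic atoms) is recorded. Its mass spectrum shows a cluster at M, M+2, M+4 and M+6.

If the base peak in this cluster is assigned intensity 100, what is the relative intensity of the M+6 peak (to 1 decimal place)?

Binomial terms of (0.2660 + 0.7340)^3: M 0.0188, M+2 0.1558, M+4 0.4299, M+6 0.3954 → M+4 is the base peak.
P(M+4) = C(3,2) × 0.2660^1 × 0.7340^2 = 3 × 0.2660 × 0.538756 = 0.429927 (base)
P(M+6) = C(3,3) × 0.2660^0 × 0.7340^3 = 1 × 1.0000 × 0.3954469 = 0.395447
Relative intensity = 0.395447 / 0.429927 × 100 = 92.0

92.0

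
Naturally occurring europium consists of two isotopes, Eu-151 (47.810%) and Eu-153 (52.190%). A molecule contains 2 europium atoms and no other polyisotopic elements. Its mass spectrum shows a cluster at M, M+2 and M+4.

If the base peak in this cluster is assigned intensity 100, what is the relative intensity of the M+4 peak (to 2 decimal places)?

54.58

(0.47810 + 0.52190)^2 gives M 0.2286, M+2 0.4990, M+4 0.2724; the largest is M+2.
P(M+2) = C(2,1) × 0.47810^1 × 0.52190^1 = 2 × 0.4781 × 0.5219 = 0.499041 (base)
P(M+4) = C(2,2) × 0.47810^0 × 0.52190^2 = 1 × 1.0000 × 0.27237961 = 0.272380
Relative intensity = 0.272380 / 0.499041 × 100 = 54.58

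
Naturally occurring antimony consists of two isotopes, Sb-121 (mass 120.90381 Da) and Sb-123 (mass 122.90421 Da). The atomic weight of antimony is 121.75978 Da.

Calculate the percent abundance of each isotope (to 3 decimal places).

Sb-121: 57.210%, Sb-123: 42.790%

Writing the weighted mean with unknown fraction x of Sb-121:
120.90381·x + 122.90421·(1 − x) = 121.75978
(120.90381 − 122.90421)·x = 121.75978 − 122.90421
x = -1.14443 / -2.00040 = 0.57210 → 57.210% Sb-121, 42.790% Sb-123.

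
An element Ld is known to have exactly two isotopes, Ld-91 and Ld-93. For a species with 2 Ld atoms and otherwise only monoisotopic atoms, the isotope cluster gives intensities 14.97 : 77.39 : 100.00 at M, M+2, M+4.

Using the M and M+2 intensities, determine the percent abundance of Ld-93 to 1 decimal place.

If p is the fraction of Ld that is Ld-91, then I(M+2)/I(M) = [C(2,1)·p^1·(1−p)] / p^2 = 2·(1−p)/p = 77.39/14.97 = 5.1697
(1−p)/p = 5.1697/2 = 2.5848  ⇒  p = 1/(1 + 2.5848) = 0.2790
Ld-91: 27.9%, Ld-93: 72.1%.

72.1%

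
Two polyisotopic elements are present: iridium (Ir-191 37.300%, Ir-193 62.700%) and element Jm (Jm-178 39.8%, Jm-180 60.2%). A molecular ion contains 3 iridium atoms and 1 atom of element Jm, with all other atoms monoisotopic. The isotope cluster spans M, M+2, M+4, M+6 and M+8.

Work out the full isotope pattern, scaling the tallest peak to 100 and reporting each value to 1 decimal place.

5.7 : 37.3 : 91.7 : 100.0 : 40.9

Iridium pattern (n=3): 0.05189512 : 0.26170165 : 0.43991135 : 0.24649188
Element Jm pattern (n=1): 0.3980 : 0.6020
Convolve the two distributions (both contribute in 2-u steps):
  M: 0.05189512×0.3980 = 0.020654
  M+2: 0.05189512×0.6020 + 0.26170165×0.3980 = 0.135398
  M+4: 0.26170165×0.6020 + 0.43991135×0.3980 = 0.332629
  M+6: 0.43991135×0.6020 + 0.24649188×0.3980 = 0.362930
  M+8: 0.24649188×0.6020 = 0.148388
Scale to base peak (0.362930) = 100: 5.7 : 37.3 : 91.7 : 100.0 : 40.9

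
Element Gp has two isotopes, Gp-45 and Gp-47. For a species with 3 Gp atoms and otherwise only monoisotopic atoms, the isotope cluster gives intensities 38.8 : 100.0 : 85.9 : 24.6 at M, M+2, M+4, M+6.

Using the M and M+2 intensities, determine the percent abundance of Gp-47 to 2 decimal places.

46.21%

Let p = fractional abundance of Gp-45. I(M+2)/I(M) = [C(3,1)·p^2·(1−p)] / p^3 = 3·(1−p)/p = 100.0/38.8 = 2.5773
(1−p)/p = 2.5773/3 = 0.8591  ⇒  p = 1/(1 + 0.8591) = 0.5379
Gp-45: 53.79%, Gp-47: 46.21%.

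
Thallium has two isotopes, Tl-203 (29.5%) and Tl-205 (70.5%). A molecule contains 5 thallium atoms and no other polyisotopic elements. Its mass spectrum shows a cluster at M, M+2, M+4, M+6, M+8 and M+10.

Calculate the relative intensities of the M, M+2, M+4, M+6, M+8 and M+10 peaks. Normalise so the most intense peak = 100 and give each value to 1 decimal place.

The 5 Tl atoms are independent, so intensities follow the terms of (0.295 + 0.705)^5.
P(M) = 0.295^5 = 0.002234
P(M+2) = 5 × 0.295^4 × 0.705^1 = 0.026696
P(M+4) = 10 × 0.295^3 × 0.705^2 = 0.127598
P(M+6) = 10 × 0.295^2 × 0.705^3 = 0.304938
P(M+8) = 5 × 0.295^1 × 0.705^4 = 0.364375
P(M+10) = 0.705^5 = 0.174159
The M+8 peak is largest (0.364375); scaling to 100 gives 0.6 : 7.3 : 35.0 : 83.7 : 100.0 : 47.8.

0.6 : 7.3 : 35.0 : 83.7 : 100.0 : 47.8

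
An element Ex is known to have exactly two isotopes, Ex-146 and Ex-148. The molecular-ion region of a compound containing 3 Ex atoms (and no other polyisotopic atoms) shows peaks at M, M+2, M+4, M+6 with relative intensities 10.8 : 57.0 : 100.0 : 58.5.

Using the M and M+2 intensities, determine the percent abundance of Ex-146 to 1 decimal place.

36.2%

Let p = fractional abundance of Ex-146. I(M+2)/I(M) = [C(3,1)·p^2·(1−p)] / p^3 = 3·(1−p)/p = 57.0/10.8 = 5.2778
(1−p)/p = 5.2778/3 = 1.7593  ⇒  p = 1/(1 + 1.7593) = 0.3624
Ex-146: 36.2%, Ex-148: 63.8%.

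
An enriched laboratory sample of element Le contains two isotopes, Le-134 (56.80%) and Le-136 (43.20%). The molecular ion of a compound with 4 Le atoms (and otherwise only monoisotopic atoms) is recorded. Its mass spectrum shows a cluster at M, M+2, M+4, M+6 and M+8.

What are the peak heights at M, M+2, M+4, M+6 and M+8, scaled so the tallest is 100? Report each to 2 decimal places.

28.81 : 87.65 : 100.00 : 50.70 : 9.64

The 4 Le atoms are independent, so intensities follow the terms of (0.5680 + 0.4320)^4.
P(M) = 0.5680^4 = 0.104086
P(M+2) = 4 × 0.5680^3 × 0.4320^1 = 0.316657
P(M+4) = 6 × 0.5680^2 × 0.4320^2 = 0.361256
P(M+6) = 4 × 0.5680^1 × 0.4320^3 = 0.183172
P(M+8) = 0.4320^4 = 0.034829
The M+4 peak is largest (0.361256); scaling to 100 gives 28.81 : 87.65 : 100.00 : 50.70 : 9.64.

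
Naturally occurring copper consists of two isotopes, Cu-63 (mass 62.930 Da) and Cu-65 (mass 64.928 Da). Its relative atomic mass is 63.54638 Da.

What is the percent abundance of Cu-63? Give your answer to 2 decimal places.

With x = fraction of Cu-63 (so Cu-65 is 1 − x):
62.930·x + 64.928·(1 − x) = 63.54638
(62.930 − 64.928)·x = 63.54638 − 64.928
x = -1.38162 / -1.998 = 0.69150 → 69.15% Cu-63, 30.85% Cu-65.

69.15%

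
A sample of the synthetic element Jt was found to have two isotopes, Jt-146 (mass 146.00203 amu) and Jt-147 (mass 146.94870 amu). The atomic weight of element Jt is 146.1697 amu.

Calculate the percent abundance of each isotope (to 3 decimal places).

With x = fraction of Jt-146 (so Jt-147 is 1 − x):
146.00203·x + 146.94870·(1 − x) = 146.1697
(146.00203 − 146.94870)·x = 146.1697 − 146.94870
x = -0.77900 / -0.94667 = 0.82288 → 82.288% Jt-146, 17.712% Jt-147.

Jt-146: 82.288%, Jt-147: 17.712%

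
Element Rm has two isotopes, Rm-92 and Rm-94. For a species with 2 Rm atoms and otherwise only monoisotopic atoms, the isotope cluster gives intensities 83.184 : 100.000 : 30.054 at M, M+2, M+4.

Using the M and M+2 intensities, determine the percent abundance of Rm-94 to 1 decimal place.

37.5%

If p is the fraction of Rm that is Rm-92, then I(M+2)/I(M) = [C(2,1)·p^1·(1−p)] / p^2 = 2·(1−p)/p = 100.000/83.184 = 1.2022
(1−p)/p = 1.2022/2 = 0.6011  ⇒  p = 1/(1 + 0.6011) = 0.6246
Rm-92: 62.5%, Rm-94: 37.5%.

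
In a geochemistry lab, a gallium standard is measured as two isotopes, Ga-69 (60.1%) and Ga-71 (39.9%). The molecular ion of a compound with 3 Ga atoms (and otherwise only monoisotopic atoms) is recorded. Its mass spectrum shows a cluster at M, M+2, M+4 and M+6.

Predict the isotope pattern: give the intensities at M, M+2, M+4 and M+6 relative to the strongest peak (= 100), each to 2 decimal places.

50.21 : 100.00 : 66.39 : 14.69

The 3 Ga atoms are independent, so intensities follow the terms of (0.601 + 0.399)^3.
P(M) = 0.601^3 = 0.217082
P(M+2) = 3 × 0.601^2 × 0.399^1 = 0.432358
P(M+4) = 3 × 0.601^1 × 0.399^2 = 0.287039
P(M+6) = 0.399^3 = 0.063521
The M+2 peak is largest (0.432358); scaling to 100 gives 50.21 : 100.00 : 66.39 : 14.69.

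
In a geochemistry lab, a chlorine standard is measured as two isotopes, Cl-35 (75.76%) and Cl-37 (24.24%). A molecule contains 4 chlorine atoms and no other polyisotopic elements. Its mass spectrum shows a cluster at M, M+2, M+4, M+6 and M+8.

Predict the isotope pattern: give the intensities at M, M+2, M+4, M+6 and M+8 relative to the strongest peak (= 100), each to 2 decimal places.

The 4 Cl atoms are independent, so intensities follow the terms of (0.7576 + 0.2424)^4.
P(M) = 0.7576^4 = 0.329428
P(M+2) = 4 × 0.7576^3 × 0.2424^1 = 0.421612
P(M+4) = 6 × 0.7576^2 × 0.2424^2 = 0.202347
P(M+6) = 4 × 0.7576^1 × 0.2424^3 = 0.043162
P(M+8) = 0.2424^4 = 0.003452
The M+2 peak is largest (0.421612); scaling to 100 gives 78.14 : 100.00 : 47.99 : 10.24 : 0.82.

78.14 : 100.00 : 47.99 : 10.24 : 0.82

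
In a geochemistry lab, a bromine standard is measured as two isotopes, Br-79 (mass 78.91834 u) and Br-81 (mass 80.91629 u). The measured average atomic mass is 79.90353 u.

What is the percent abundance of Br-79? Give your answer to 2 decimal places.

50.69%

With x = fraction of Br-79 (so Br-81 is 1 − x):
78.91834·x + 80.91629·(1 − x) = 79.90353
(78.91834 − 80.91629)·x = 79.90353 − 80.91629
x = -1.01276 / -1.99795 = 0.50690 → 50.69% Br-79, 49.31% Br-81.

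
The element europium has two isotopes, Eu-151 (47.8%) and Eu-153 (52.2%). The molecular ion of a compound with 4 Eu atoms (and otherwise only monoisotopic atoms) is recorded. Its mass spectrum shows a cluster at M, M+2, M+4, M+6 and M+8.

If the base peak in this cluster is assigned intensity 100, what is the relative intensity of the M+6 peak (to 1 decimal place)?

72.8

Term probabilities: M 0.0522, M+2 0.2280, M+4 0.3735, M+6 0.2720, M+8 0.0742. Base peak = M+4.
P(M+4) = C(4,2) × 0.478^2 × 0.522^2 = 6 × 0.228484 × 0.272484 = 0.373549 (base)
P(M+6) = C(4,3) × 0.478^1 × 0.522^3 = 4 × 0.4780 × 0.14223665 = 0.271956
Relative intensity = 0.271956 / 0.373549 × 100 = 72.8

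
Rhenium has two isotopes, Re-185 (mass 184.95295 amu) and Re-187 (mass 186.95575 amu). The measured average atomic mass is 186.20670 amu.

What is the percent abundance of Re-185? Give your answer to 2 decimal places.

37.40%

With x = fraction of Re-185 (so Re-187 is 1 − x):
184.95295·x + 186.95575·(1 − x) = 186.20670
(184.95295 − 186.95575)·x = 186.20670 − 186.95575
x = -0.74905 / -2.00280 = 0.37400 → 37.40% Re-185, 62.60% Re-187.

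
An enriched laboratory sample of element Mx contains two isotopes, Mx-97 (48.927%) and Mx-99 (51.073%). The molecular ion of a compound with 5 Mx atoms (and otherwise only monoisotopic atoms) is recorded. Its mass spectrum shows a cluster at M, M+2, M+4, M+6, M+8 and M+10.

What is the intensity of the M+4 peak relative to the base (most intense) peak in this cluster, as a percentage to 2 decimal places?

95.80%

Binomial terms of (0.48927 + 0.51073)^5: M 0.0280, M+2 0.1463, M+4 0.3055, M+6 0.3189, M+8 0.1665, M+10 0.0348 → M+6 is the base peak.
P(M+6) = C(5,3) × 0.48927^2 × 0.51073^3 = 10 × 0.23938513 × 0.13322143 = 0.318912 (base)
P(M+4) = C(5,2) × 0.48927^3 × 0.51073^2 = 10 × 0.11712396 × 0.26084513 = 0.305512
Relative intensity = 0.305512 / 0.318912 × 100 = 95.80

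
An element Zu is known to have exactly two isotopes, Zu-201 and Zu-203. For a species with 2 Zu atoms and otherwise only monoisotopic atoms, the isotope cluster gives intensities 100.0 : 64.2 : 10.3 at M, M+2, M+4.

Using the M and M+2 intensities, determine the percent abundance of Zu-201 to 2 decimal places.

75.70%

Let p = fractional abundance of Zu-201. I(M+2)/I(M) = [C(2,1)·p^1·(1−p)] / p^2 = 2·(1−p)/p = 64.2/100.0 = 0.6420
(1−p)/p = 0.6420/2 = 0.3210  ⇒  p = 1/(1 + 0.3210) = 0.7570
Zu-201: 75.70%, Zu-203: 24.30%.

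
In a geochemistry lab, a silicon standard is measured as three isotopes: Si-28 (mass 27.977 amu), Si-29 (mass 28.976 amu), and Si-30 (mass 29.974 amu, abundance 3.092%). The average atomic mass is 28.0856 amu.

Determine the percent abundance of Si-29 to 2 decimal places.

4.69%

The remaining 96.908% is split between Si-28 (fraction x) and Si-29 (fraction 0.96908 − x).
Substituting: 27.977x + 28.976(0.96908 − x) = 27.15880392
(27.977 − 28.976)x = -0.92125816  ⇒  x = 0.92218, y = 0.04690
Si-28: 92.22%, Si-29: 4.69%.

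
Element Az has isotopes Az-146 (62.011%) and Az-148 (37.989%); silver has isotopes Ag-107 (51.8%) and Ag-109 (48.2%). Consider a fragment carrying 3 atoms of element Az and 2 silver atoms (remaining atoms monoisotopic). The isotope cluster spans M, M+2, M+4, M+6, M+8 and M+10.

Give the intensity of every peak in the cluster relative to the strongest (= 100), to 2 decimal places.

18.48 : 68.35 : 100.00 : 72.37 : 25.92 : 3.68

Element Az pattern (n=3): 0.23845487 : 0.43824461 : 0.26847615 : 0.05482436
Silver pattern (n=2): 0.268324 : 0.499352 : 0.232324
Convolve the two distributions (both contribute in 2-u steps):
  M: 0.23845487×0.268324 = 0.063983
  M+2: 0.23845487×0.499352 + 0.43824461×0.268324 = 0.236664
  M+4: 0.23845487×0.232324 + 0.43824461×0.499352 + 0.26847615×0.268324 = 0.346276
  M+6: 0.43824461×0.232324 + 0.26847615×0.499352 + 0.05482436×0.268324 = 0.250590
  M+8: 0.26847615×0.232324 + 0.05482436×0.499352 = 0.089750
  M+10: 0.05482436×0.232324 = 0.012737
Scale to base peak (0.346276) = 100: 18.48 : 68.35 : 100.00 : 72.37 : 25.92 : 3.68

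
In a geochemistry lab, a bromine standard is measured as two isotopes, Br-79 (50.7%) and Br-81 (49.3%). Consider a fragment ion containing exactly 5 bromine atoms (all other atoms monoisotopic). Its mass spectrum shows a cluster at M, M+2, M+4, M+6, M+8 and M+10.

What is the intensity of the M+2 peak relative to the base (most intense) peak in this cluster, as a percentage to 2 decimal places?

51.42%

Binomial terms of (0.507 + 0.493)^5: M 0.0335, M+2 0.1629, M+4 0.3168, M+6 0.3080, M+8 0.1497, M+10 0.0291 → M+4 is the base peak.
P(M+4) = C(5,2) × 0.507^3 × 0.493^2 = 10 × 0.13032384 × 0.243049 = 0.316751 (base)
P(M+2) = C(5,1) × 0.507^4 × 0.493^1 = 5 × 0.06607419 × 0.4930 = 0.162873
Relative intensity = 0.162873 / 0.316751 × 100 = 51.42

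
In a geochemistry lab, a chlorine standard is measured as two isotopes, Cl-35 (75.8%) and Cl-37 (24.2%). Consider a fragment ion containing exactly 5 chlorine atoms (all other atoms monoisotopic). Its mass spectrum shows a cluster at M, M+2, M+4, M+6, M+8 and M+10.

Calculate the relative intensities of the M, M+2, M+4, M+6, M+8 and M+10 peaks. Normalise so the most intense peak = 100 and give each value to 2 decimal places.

Each Cl atom is independently Cl-35 (p = 0.758) or Cl-37 (q = 0.242); the cluster is the binomial expansion (p + q)^5.
P(M) = 0.758^5 = 0.250234
P(M+2) = 5 × 0.758^4 × 0.242^1 = 0.399450
P(M+4) = 10 × 0.758^3 × 0.242^2 = 0.255058
P(M+6) = 10 × 0.758^2 × 0.242^3 = 0.081430
P(M+8) = 5 × 0.758^1 × 0.242^4 = 0.012999
P(M+10) = 0.242^5 = 0.000830
The M+2 peak is largest (0.399450); scaling to 100 gives 62.64 : 100.00 : 63.85 : 20.39 : 3.25 : 0.21.

62.64 : 100.00 : 63.85 : 20.39 : 3.25 : 0.21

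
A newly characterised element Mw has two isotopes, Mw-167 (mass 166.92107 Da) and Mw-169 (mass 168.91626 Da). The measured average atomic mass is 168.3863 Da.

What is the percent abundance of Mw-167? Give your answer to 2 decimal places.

Writing the weighted mean with unknown fraction x of Mw-167:
166.92107·x + 168.91626·(1 − x) = 168.3863
(166.92107 − 168.91626)·x = 168.3863 − 168.91626
x = -0.52996 / -1.99519 = 0.26562 → 26.56% Mw-167, 73.44% Mw-169.

26.56%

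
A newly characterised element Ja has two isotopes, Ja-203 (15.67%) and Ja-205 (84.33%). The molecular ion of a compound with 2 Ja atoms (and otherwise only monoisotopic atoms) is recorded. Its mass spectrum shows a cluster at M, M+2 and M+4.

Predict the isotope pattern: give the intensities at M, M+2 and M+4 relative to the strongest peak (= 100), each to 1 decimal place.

3.5 : 37.2 : 100.0

The 2 Ja atoms are independent, so intensities follow the terms of (0.1567 + 0.8433)^2.
P(M) = 0.1567^2 = 0.024555
P(M+2) = 2 × 0.1567^1 × 0.8433^1 = 0.264290
P(M+4) = 0.8433^2 = 0.711155
The M+4 peak is largest (0.711155); scaling to 100 gives 3.5 : 37.2 : 100.0.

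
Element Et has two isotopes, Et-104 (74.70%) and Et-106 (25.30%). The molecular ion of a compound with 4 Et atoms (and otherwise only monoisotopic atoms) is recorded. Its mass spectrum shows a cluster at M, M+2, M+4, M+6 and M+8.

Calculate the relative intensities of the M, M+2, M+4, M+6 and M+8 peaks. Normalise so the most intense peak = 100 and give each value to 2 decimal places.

Expanding (0.7470 + 0.2530)^4:
P(M) = 0.7470^4 = 0.311374
P(M+2) = 4 × 0.7470^3 × 0.2530^1 = 0.421835
P(M+4) = 6 × 0.7470^2 × 0.2530^2 = 0.214306
P(M+6) = 4 × 0.7470^1 × 0.2530^3 = 0.048388
P(M+8) = 0.2530^4 = 0.004097
The M+2 peak is largest (0.421835); scaling to 100 gives 73.81 : 100.00 : 50.80 : 11.47 : 0.97.

73.81 : 100.00 : 50.80 : 11.47 : 0.97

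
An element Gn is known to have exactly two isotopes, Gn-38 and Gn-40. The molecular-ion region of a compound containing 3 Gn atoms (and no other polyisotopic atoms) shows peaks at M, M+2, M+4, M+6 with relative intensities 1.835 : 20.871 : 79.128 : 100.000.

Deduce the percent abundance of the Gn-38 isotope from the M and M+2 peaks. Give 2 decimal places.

Write p for the Gn-38 fraction. I(M+2)/I(M) = [C(3,1)·p^2·(1−p)] / p^3 = 3·(1−p)/p = 20.871/1.835 = 11.3738
(1−p)/p = 11.3738/3 = 3.7913  ⇒  p = 1/(1 + 3.7913) = 0.2087
Gn-38: 20.87%, Gn-40: 79.13%.

20.87%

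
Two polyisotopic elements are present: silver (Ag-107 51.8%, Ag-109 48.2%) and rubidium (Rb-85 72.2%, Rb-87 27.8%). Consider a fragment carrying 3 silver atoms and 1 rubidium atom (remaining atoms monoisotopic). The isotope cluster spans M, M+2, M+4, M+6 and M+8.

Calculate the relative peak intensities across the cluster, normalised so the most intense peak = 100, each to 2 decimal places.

27.23 : 86.50 : 100.00 : 49.17 : 8.45

Silver pattern (n=3): 0.13899183 : 0.3879965 : 0.3610315 : 0.11198017
Rubidium pattern (n=1): 0.7220 : 0.2780
Convolve the two distributions (both contribute in 2-u steps):
  M: 0.13899183×0.7220 = 0.100352
  M+2: 0.13899183×0.2780 + 0.3879965×0.7220 = 0.318773
  M+4: 0.3879965×0.2780 + 0.3610315×0.7220 = 0.368528
  M+6: 0.3610315×0.2780 + 0.11198017×0.7220 = 0.181216
  M+8: 0.11198017×0.2780 = 0.031130
Scale to base peak (0.368528) = 100: 27.23 : 86.50 : 100.00 : 49.17 : 8.45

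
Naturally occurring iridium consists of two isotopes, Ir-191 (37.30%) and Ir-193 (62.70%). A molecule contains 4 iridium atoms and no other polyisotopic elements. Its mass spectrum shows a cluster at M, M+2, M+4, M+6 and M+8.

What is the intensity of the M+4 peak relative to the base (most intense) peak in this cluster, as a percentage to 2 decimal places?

89.23%

(0.3730 + 0.6270)^4 gives M 0.0194, M+2 0.1302, M+4 0.3282, M+6 0.3678, M+8 0.1546; the largest is M+6.
P(M+6) = C(4,3) × 0.3730^1 × 0.6270^3 = 4 × 0.3730 × 0.24649188 = 0.367766 (base)
P(M+4) = C(4,2) × 0.3730^2 × 0.6270^2 = 6 × 0.139129 × 0.393129 = 0.328174
Relative intensity = 0.328174 / 0.367766 × 100 = 89.23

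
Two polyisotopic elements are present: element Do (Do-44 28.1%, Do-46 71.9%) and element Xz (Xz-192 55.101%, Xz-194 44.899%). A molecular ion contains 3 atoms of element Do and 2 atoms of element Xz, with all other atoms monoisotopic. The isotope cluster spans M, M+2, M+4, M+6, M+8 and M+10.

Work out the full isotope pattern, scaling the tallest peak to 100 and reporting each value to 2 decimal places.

Element Do pattern (n=3): 0.02218804 : 0.17031888 : 0.43579812 : 0.37169496
Element Xz pattern (n=2): 0.30361202 : 0.49479596 : 0.20159202
Convolve the two distributions (both contribute in 2-u steps):
  M: 0.02218804×0.30361202 = 0.006737
  M+2: 0.02218804×0.49479596 + 0.17031888×0.30361202 = 0.062689
  M+4: 0.02218804×0.20159202 + 0.17031888×0.49479596 + 0.43579812×0.30361202 = 0.221060
  M+6: 0.17031888×0.20159202 + 0.43579812×0.49479596 + 0.37169496×0.30361202 = 0.362817
  M+8: 0.43579812×0.20159202 + 0.37169496×0.49479596 = 0.271767
  M+10: 0.37169496×0.20159202 = 0.074931
Scale to base peak (0.362817) = 100: 1.86 : 17.28 : 60.93 : 100.00 : 74.90 : 20.65

1.86 : 17.28 : 60.93 : 100.00 : 74.90 : 20.65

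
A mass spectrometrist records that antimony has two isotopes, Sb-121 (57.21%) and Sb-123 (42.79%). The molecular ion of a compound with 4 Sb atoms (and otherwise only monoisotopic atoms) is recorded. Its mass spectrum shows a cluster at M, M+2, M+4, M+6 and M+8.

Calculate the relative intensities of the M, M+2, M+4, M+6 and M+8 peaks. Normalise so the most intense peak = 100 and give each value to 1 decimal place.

Expanding (0.5721 + 0.4279)^4:
P(M) = 0.5721^4 = 0.107124
P(M+2) = 4 × 0.5721^3 × 0.4279^1 = 0.320493
P(M+4) = 6 × 0.5721^2 × 0.4279^2 = 0.359567
P(M+6) = 4 × 0.5721^1 × 0.4279^3 = 0.179291
P(M+8) = 0.4279^4 = 0.033525
The M+4 peak is largest (0.359567); scaling to 100 gives 29.8 : 89.1 : 100.0 : 49.9 : 9.3.

29.8 : 89.1 : 100.0 : 49.9 : 9.3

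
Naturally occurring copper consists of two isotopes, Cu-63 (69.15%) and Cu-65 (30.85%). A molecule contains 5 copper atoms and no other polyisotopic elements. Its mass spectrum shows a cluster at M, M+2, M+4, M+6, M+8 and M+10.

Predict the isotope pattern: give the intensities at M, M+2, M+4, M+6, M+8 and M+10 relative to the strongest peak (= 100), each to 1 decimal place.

44.8 : 100.0 : 89.2 : 39.8 : 8.9 : 0.8

Expanding (0.6915 + 0.3085)^5:
P(M) = 0.6915^5 = 0.158111
P(M+2) = 5 × 0.6915^4 × 0.3085^1 = 0.352691
P(M+4) = 10 × 0.6915^3 × 0.3085^2 = 0.314693
P(M+6) = 10 × 0.6915^2 × 0.3085^3 = 0.140394
P(M+8) = 5 × 0.6915^1 × 0.3085^4 = 0.031317
P(M+10) = 0.3085^5 = 0.002794
The M+2 peak is largest (0.352691); scaling to 100 gives 44.8 : 100.0 : 89.2 : 39.8 : 8.9 : 0.8.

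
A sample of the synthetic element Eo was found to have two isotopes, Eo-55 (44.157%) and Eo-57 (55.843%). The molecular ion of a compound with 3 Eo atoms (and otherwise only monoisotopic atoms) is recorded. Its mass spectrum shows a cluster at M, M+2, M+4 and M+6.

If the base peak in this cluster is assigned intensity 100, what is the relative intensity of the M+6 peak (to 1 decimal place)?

Binomial terms of (0.44157 + 0.55843)^3: M 0.0861, M+2 0.3267, M+4 0.4131, M+6 0.1741 → M+4 is the base peak.
P(M+4) = C(3,2) × 0.44157^1 × 0.55843^2 = 3 × 0.44157 × 0.31184406 = 0.413103 (base)
P(M+6) = C(3,3) × 0.44157^0 × 0.55843^3 = 1 × 1.0000 × 0.17414308 = 0.174143
Relative intensity = 0.174143 / 0.413103 × 100 = 42.2

42.2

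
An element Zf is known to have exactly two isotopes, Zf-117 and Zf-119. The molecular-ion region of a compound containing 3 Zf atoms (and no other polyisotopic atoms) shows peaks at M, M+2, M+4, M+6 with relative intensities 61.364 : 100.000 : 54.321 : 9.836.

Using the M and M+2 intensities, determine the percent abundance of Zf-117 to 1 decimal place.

Let p = fractional abundance of Zf-117. I(M+2)/I(M) = [C(3,1)·p^2·(1−p)] / p^3 = 3·(1−p)/p = 100.000/61.364 = 1.6296
(1−p)/p = 1.6296/3 = 0.5432  ⇒  p = 1/(1 + 0.5432) = 0.6480
Zf-117: 64.8%, Zf-119: 35.2%.

64.8%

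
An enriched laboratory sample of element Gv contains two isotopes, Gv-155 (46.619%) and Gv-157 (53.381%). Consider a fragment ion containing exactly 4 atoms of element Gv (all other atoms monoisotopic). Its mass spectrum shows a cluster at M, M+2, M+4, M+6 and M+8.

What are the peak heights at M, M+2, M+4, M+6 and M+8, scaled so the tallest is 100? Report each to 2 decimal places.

12.71 : 58.22 : 100.00 : 76.34 : 21.85

Each Gv atom is independently Gv-155 (p = 0.46619) or Gv-157 (q = 0.53381); the cluster is the binomial expansion (p + q)^4.
P(M) = 0.46619^4 = 0.047234
P(M+2) = 4 × 0.46619^3 × 0.53381^1 = 0.216339
P(M+4) = 6 × 0.46619^2 × 0.53381^2 = 0.371578
P(M+6) = 4 × 0.46619^1 × 0.53381^3 = 0.283650
P(M+8) = 0.53381^4 = 0.081198
The M+4 peak is largest (0.371578); scaling to 100 gives 12.71 : 58.22 : 100.00 : 76.34 : 21.85.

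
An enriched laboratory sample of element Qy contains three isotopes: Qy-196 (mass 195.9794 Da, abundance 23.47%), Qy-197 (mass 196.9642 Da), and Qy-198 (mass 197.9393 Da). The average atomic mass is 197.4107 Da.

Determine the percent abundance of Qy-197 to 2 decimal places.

The remaining 76.53% is split between Qy-197 (fraction x) and Qy-198 (fraction 0.7653 − x).
Substituting: 196.9642x + 197.9393(0.7653 − x) = 151.41433482
(196.9642 − 197.9393)x = -0.06861147  ⇒  x = 0.07036, y = 0.69494
Qy-197: 7.04%, Qy-198: 69.49%.

7.04%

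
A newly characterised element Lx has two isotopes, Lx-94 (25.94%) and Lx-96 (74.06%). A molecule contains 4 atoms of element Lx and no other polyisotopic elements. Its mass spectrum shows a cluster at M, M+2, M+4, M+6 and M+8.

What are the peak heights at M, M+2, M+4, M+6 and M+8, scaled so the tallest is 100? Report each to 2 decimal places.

Each Lx atom is independently Lx-94 (p = 0.2594) or Lx-96 (q = 0.7406); the cluster is the binomial expansion (p + q)^4.
P(M) = 0.2594^4 = 0.004528
P(M+2) = 4 × 0.2594^3 × 0.7406^1 = 0.051708
P(M+4) = 6 × 0.2594^2 × 0.7406^2 = 0.221441
P(M+6) = 4 × 0.2594^1 × 0.7406^3 = 0.421484
P(M+8) = 0.7406^4 = 0.300839
The M+6 peak is largest (0.421484); scaling to 100 gives 1.07 : 12.27 : 52.54 : 100.00 : 71.38.

1.07 : 12.27 : 52.54 : 100.00 : 71.38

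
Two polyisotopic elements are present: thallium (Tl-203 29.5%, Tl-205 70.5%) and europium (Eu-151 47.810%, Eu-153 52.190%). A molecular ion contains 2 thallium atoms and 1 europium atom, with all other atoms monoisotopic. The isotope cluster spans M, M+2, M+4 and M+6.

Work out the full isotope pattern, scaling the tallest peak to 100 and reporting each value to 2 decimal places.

Thallium pattern (n=2): 0.087025 : 0.41595 : 0.497025
Europium pattern (n=1): 0.4781 : 0.5219
Convolve the two distributions (both contribute in 2-u steps):
  M: 0.087025×0.4781 = 0.041607
  M+2: 0.087025×0.5219 + 0.41595×0.4781 = 0.244284
  M+4: 0.41595×0.5219 + 0.497025×0.4781 = 0.454712
  M+6: 0.497025×0.5219 = 0.259397
Scale to base peak (0.454712) = 100: 9.15 : 53.72 : 100.00 : 57.05

9.15 : 53.72 : 100.00 : 57.05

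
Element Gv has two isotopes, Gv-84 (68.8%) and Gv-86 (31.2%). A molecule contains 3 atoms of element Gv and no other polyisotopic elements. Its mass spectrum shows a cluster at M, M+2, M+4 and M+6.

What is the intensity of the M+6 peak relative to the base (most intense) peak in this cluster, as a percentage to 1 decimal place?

6.9%

Term probabilities: M 0.3257, M+2 0.4430, M+4 0.2009, M+6 0.0304. Base peak = M+2.
P(M+2) = C(3,1) × 0.688^2 × 0.312^1 = 3 × 0.473344 × 0.3120 = 0.443050 (base)
P(M+6) = C(3,3) × 0.688^0 × 0.312^3 = 1 × 1.0000 × 0.03037133 = 0.030371
Relative intensity = 0.030371 / 0.443050 × 100 = 6.9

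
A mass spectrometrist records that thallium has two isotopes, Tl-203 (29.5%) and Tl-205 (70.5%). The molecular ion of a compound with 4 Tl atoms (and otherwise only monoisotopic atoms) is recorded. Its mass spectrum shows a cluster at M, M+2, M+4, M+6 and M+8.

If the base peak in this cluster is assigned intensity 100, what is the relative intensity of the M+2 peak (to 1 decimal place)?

17.5

Binomial terms of (0.295 + 0.705)^4: M 0.0076, M+2 0.0724, M+4 0.2595, M+6 0.4135, M+8 0.2470 → M+6 is the base peak.
P(M+6) = C(4,3) × 0.295^1 × 0.705^3 = 4 × 0.2950 × 0.35040263 = 0.413475 (base)
P(M+2) = C(4,1) × 0.295^3 × 0.705^1 = 4 × 0.02567237 × 0.7050 = 0.072396
Relative intensity = 0.072396 / 0.413475 × 100 = 17.5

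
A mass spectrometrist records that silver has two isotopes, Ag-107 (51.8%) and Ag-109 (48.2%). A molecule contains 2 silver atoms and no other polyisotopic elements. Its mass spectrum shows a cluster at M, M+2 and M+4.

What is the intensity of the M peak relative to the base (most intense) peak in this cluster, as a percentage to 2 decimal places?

53.73%

Binomial terms of (0.518 + 0.482)^2: M 0.2683, M+2 0.4994, M+4 0.2323 → M+2 is the base peak.
P(M+2) = C(2,1) × 0.518^1 × 0.482^1 = 2 × 0.5180 × 0.4820 = 0.499352 (base)
P(M) = C(2,0) × 0.518^2 × 0.482^0 = 1 × 0.268324 × 1.0000 = 0.268324
Relative intensity = 0.268324 / 0.499352 × 100 = 53.73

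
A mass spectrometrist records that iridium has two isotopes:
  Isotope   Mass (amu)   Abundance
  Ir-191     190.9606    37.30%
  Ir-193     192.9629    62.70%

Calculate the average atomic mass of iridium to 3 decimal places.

192.216 amu

Ar = Σ fᵢ·mᵢ = 0.3730 × 190.9606 + 0.6270 × 192.9629
= 71.22830 + 120.98774 = 192.21604 amu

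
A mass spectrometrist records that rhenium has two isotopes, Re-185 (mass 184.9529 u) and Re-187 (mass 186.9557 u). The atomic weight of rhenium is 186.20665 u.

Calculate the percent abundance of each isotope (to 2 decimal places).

Let x be the fractional abundance of Re-185; then Re-187 has abundance 1 − x.
184.9529·x + 186.9557·(1 − x) = 186.20665
(184.9529 − 186.9557)·x = 186.20665 − 186.9557
x = -0.74905 / -2.0028 = 0.37400 → 37.40% Re-185, 62.60% Re-187.

Re-185: 37.40%, Re-187: 62.60%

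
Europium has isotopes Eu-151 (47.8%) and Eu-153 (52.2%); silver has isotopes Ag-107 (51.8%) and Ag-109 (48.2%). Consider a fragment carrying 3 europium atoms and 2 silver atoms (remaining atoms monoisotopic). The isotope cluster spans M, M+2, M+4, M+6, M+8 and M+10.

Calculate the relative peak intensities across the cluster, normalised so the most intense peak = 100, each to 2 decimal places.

9.26 : 47.58 : 97.62 : 100.00 : 51.14 : 10.44

Europium pattern (n=3): 0.10921535 : 0.35780594 : 0.39074206 : 0.14223665
Silver pattern (n=2): 0.268324 : 0.499352 : 0.232324
Convolve the two distributions (both contribute in 2-u steps):
  M: 0.10921535×0.268324 = 0.029305
  M+2: 0.10921535×0.499352 + 0.35780594×0.268324 = 0.150545
  M+4: 0.10921535×0.232324 + 0.35780594×0.499352 + 0.39074206×0.268324 = 0.308890
  M+6: 0.35780594×0.232324 + 0.39074206×0.499352 + 0.14223665×0.268324 = 0.316410
  M+8: 0.39074206×0.232324 + 0.14223665×0.499352 = 0.161805
  M+10: 0.14223665×0.232324 = 0.033045
Scale to base peak (0.316410) = 100: 9.26 : 47.58 : 97.62 : 100.00 : 51.14 : 10.44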